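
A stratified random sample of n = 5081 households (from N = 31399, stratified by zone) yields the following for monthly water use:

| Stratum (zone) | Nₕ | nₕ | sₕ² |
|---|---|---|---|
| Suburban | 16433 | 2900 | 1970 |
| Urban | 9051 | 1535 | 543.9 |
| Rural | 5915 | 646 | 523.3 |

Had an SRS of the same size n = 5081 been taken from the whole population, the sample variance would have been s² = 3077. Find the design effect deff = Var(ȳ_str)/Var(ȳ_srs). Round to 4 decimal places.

0.4005

Var(ȳ_str) = Σ Wₕ²(1−fₕ)sₕ²/nₕ with Wₕ = Nₕ/31399:
  Suburban: (16433/31399)²·(1−2900/16433)·1970/2900 = 0.15323132
  Urban: (9051/31399)²·(1−1535/9051)·543.9/1535 = 0.024449072
  Rural: (5915/31399)²·(1−646/5915)·523.3/646 = 0.025607639
  → Var(ȳ_str) = 0.20328803.
Var(ȳ_srs) = (1 − 5081/31399)·3077/5081 = 0.5075927.
deff = 0.20328803 / 0.5075927 = 0.4005.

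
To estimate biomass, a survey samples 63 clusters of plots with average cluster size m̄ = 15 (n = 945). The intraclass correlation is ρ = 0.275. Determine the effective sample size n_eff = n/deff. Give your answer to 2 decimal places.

194.85

deff = 1 + (15 − 1)·0.275 = 1 + 3.85 = 4.85.
n_eff = 945 / 4.85 = 194.85.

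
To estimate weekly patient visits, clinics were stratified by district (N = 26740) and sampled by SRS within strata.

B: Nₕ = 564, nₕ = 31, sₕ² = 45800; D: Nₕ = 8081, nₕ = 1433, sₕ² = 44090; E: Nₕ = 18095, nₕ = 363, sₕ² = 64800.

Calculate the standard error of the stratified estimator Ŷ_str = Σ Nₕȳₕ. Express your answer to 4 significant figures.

243700

Var(Ŷ_str) = Σₕ Nₕ²(1 − fₕ)sₕ²/nₕ.
B: 564²·(1 − 31/564)·45800/31 = 4.4412999 × 10^8.
D: 8081²·(1 − 1433/8081)·44090/1433 = 1.6529131 × 10^9.
E: 18095²·(1 − 363/18095)·64800/363 = 5.7277584 × 10^10.
Sum = 5.9374627 × 10^10.
SE = √(5.9374627 × 10^10) = 243700.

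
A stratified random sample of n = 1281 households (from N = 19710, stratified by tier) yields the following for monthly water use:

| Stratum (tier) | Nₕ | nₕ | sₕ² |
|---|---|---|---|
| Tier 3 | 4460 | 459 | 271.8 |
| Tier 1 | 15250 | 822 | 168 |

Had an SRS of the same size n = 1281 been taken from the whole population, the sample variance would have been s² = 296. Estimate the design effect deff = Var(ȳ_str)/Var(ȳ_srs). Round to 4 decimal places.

Var(ȳ_str) = Σ Wₕ²(1−fₕ)sₕ²/nₕ with Wₕ = Nₕ/19710:
  Tier 3: (4460/19710)²·(1−459/4460)·271.8/459 = 0.027199876
  Tier 1: (15250/19710)²·(1−822/15250)·168/822 = 0.11575512
  → Var(ȳ_str) = 0.142955.
Var(ȳ_srs) = (1 − 1281/19710)·296/1281 = 0.21605172.
deff = 0.142955 / 0.21605172 = 0.6617.

0.6617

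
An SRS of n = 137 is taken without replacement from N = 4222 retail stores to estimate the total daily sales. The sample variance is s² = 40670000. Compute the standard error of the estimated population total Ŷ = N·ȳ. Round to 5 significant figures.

Var(Ŷ) = N²·Var(ȳ) = N²·(1 − n/N)·s²/n.
f = 137/4222 = 0.03244908; Var(ȳ) = 0.96755092·40670000/137 = 287228.44.
Var(Ŷ) = 4222² · 287228.44 = 5.1199285 × 10^12.
SE(Ŷ) = √(5.1199285 × 10^12) = 2.2627 × 10^6.

2.2627 × 10^6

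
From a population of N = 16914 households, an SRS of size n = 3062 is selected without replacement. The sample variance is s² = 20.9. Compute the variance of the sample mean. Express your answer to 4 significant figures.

0.005590

Under SRS without replacement, Var(ȳ) = (1 − f)·s²/n with f = n/N = 3062/16914 = 0.18103346.
Var(ȳ) = (1 − 0.18103346)·20.9/3062 = 0.81896654·0.0068256042 = 0.0055899414.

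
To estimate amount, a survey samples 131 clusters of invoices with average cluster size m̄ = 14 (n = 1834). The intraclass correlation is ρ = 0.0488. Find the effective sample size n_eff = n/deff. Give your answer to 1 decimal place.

1122.1

deff = 1 + (14 − 1)·0.0488 = 1 + 0.6344 = 1.6344.
n_eff = 1834 / 1.6344 = 1122.1.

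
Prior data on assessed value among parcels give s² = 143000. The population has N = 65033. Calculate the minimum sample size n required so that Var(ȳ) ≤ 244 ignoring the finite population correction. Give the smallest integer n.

587

Without fpc, n₀ = s²/D = 143000/244 = 586.0656.
Rounding up, n = 587.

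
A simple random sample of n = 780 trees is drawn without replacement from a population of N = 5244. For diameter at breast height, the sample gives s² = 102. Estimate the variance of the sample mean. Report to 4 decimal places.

0.1113

Under SRS without replacement, Var(ȳ) = (1 − f)·s²/n with f = n/N = 780/5244 = 0.14874142.
Var(ȳ) = (1 − 0.14874142)·102/780 = 0.85125858·0.13076923 = 0.11131843.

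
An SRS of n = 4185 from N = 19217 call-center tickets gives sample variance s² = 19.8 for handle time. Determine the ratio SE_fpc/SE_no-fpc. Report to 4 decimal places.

f = n/N = 4185/19217 = 0.21777593.
SE_no-fpc = √(s²/n) = 0.068783594; SE_fpc = √((1−f)s²/n) = 0.060834571.
Ratio = √(1−f) = 0.88443432.

0.8844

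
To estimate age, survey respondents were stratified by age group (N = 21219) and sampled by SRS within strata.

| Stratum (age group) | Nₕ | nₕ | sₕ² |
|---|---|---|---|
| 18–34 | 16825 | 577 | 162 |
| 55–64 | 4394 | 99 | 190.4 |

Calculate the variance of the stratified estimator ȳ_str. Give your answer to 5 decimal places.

Var(ȳ_str) = Σₕ Wₕ²(1 − fₕ)sₕ²/nₕ with Wₕ = Nₕ/N, N = 21219.
18–34: Wₕ = 0.79292144; term = 0.79292144²·(1 − 0.03429421)·162/577 = 0.17046859.
55–64: Wₕ = 0.20707856; term = 0.20707856²·(1 − 0.02253072)·190.4/99 = 0.080613011.
Sum = 0.2510816.

0.25108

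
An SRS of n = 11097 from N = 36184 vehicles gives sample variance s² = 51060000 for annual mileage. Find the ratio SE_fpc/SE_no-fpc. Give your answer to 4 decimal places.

f = n/N = 11097/36184 = 0.30668251.
SE_no-fpc = √(s²/n) = 67.832467; SE_fpc = √((1−f)s²/n) = 56.481171.
Ratio = √(1−f) = 0.83265689.

0.8327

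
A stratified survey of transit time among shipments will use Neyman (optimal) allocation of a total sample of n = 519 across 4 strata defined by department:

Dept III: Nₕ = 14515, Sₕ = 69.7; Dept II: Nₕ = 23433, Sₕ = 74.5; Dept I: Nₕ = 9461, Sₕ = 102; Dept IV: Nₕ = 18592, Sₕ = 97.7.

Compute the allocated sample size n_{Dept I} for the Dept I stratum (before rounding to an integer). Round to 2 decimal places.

Neyman allocation: nₕ = n·NₕSₕ / Σⱼ NⱼSⱼ.
Σ NⱼSⱼ = 14515·69.7 + 23433·74.5 + 9461·102 + 18592·97.7 = 5.5389144 × 10^6.
n_{Dept I} = 519·9461·102 / (5.5389144 × 10^6) = 90.42.

90.42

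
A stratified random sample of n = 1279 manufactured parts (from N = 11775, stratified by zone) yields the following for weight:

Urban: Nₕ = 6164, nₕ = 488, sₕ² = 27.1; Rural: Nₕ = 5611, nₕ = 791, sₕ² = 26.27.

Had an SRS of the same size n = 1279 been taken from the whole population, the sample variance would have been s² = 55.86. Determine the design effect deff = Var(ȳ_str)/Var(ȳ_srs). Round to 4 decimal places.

0.5263

Var(ȳ_str) = Σ Wₕ²(1−fₕ)sₕ²/nₕ with Wₕ = Nₕ/11775:
  Urban: (6164/11775)²·(1−488/6164)·27.1/488 = 0.014013049
  Rural: (5611/11775)²·(1−791/5611)·26.27/791 = 0.0064781211
  → Var(ȳ_str) = 0.02049117.
Var(ȳ_srs) = (1 − 1279/11775)·55.86/1279 = 0.038930797.
deff = 0.02049117 / 0.038930797 = 0.5263.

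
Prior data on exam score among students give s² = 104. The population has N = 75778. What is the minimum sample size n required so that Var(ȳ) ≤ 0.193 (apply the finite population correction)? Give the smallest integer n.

536

Without fpc, n₀ = s²/D = 104/0.193 = 538.8601.
With fpc, (1 − n/N)·s²/n ≤ D requires n ≥ n₀/(1 + n₀/N) = 538.8601/(1 + 538.8601/75778) = 535.0553.
Rounding up, n = 536.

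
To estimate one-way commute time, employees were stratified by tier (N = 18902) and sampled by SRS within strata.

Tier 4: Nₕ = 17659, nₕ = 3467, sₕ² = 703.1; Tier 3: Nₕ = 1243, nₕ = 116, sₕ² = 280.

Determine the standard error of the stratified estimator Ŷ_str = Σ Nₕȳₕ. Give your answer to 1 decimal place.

Var(Ŷ_str) = Σₕ Nₕ²(1 − fₕ)sₕ²/nₕ.
Tier 4: 17659²·(1 − 3467/17659)·703.1/3467 = 5.0824483 × 10^7.
Tier 3: 1243²·(1 − 116/1243)·280/116 = 3.3813886 × 10^6.
Sum = 5.4205872 × 10^7.
SE = √(5.4205872 × 10^7) = 7362.5.

7362.5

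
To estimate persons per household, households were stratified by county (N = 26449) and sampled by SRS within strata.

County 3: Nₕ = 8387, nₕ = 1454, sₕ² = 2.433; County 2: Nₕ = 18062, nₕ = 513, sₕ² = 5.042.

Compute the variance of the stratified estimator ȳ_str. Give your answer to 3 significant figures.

0.00459

Var(ȳ_str) = Σₕ Wₕ²(1 − fₕ)sₕ²/nₕ with Wₕ = Nₕ/N, N = 26449.
County 3: Wₕ = 0.31710084; term = 0.31710084²·(1 − 0.17336354)·2.433/1454 = 1.3908716 × 10^-4.
County 2: Wₕ = 0.68289916; term = 0.68289916²·(1 − 0.02840217)·5.042/513 = 0.004453333.
Sum = 0.0045924202.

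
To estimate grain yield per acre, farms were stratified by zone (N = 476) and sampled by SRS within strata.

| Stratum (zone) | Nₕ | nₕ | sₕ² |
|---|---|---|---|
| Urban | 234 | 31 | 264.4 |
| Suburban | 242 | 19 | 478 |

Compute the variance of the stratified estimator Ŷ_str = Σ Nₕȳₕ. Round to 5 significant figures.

Var(Ŷ_str) = Σₕ Nₕ²(1 − fₕ)sₕ²/nₕ.
Urban: 234²·(1 − 31/234)·264.4/31 = 405146.09.
Suburban: 242²·(1 − 19/242)·478/19 = 1.3576709 × 10^6.
Sum = 1.762817 × 10^6.

1.7628 × 10^6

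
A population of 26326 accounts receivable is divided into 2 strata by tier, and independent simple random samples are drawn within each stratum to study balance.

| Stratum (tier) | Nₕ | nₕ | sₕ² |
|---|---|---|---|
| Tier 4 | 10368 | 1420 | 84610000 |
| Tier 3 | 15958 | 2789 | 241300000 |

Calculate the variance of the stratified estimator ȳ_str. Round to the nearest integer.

Var(ȳ_str) = Σₕ Wₕ²(1 − fₕ)sₕ²/nₕ with Wₕ = Nₕ/N, N = 26326.
Tier 4: Wₕ = 0.39383119; term = 0.39383119²·(1 − 0.13695988)·84610000/1420 = 7975.9893.
Tier 3: Wₕ = 0.60616881; term = 0.60616881²·(1 − 0.17477127)·241300000/2789 = 26234.35.
Sum = 34210.339.

34210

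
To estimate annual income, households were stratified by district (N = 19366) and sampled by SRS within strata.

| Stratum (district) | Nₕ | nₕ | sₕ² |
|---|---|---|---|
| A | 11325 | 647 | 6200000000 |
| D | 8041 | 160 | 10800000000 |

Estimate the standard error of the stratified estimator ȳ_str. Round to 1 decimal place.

3807.3

Var(ȳ_str) = Σₕ Wₕ²(1 − fₕ)sₕ²/nₕ with Wₕ = Nₕ/N, N = 19366.
A: Wₕ = 0.58478777; term = 0.58478777²·(1 − 0.05713024)·6200000000/647 = 3.0898378 × 10^6.
D: Wₕ = 0.41521223; term = 0.41521223²·(1 − 0.01989802)·10800000000/160 = 1.1405526 × 10^7.
Sum = 1.4495364 × 10^7.
SE = √(1.4495364 × 10^7) = 3807.3.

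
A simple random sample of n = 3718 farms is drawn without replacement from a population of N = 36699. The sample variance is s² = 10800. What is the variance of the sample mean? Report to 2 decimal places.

2.61

Under SRS without replacement, Var(ȳ) = (1 − f)·s²/n with f = n/N = 3718/36699 = 0.10131066.
Var(ȳ) = (1 − 0.10131066)·10800/3718 = 0.89868934·2.9047875 = 2.6105016.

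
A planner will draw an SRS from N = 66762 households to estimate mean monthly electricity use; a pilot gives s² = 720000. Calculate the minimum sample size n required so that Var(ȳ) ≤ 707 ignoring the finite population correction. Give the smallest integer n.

Without fpc, n₀ = s²/D = 720000/707 = 1018.3876.
Rounding up, n = 1019.

1019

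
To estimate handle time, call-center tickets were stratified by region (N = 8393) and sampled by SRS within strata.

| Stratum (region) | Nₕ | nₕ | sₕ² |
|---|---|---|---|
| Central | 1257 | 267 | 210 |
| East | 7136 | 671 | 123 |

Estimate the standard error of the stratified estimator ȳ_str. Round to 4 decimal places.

0.3660

Var(ȳ_str) = Σₕ Wₕ²(1 − fₕ)sₕ²/nₕ with Wₕ = Nₕ/N, N = 8393.
Central: Wₕ = 0.14976766; term = 0.14976766²·(1 − 0.21241050)·210/267 = 0.013894536.
East: Wₕ = 0.85023234; term = 0.85023234²·(1 − 0.09403027)·123/671 = 0.12005258.
Sum = 0.13394712.
SE = √(0.13394712) = 0.3660.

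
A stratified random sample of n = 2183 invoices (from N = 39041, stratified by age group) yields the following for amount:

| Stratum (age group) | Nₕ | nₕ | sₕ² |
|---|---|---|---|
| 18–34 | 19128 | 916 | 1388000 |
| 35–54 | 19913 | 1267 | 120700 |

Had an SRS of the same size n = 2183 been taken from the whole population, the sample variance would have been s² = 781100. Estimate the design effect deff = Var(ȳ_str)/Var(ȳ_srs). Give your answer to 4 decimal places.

1.0939

Var(ȳ_str) = Σ Wₕ²(1−fₕ)sₕ²/nₕ with Wₕ = Nₕ/39041:
  18–34: (19128/39041)²·(1−916/19128)·1388000/916 = 346.3214
  35–54: (19913/39041)²·(1−1267/19913)·120700/1267 = 23.206581
  → Var(ȳ_str) = 369.52798.
Var(ȳ_srs) = (1 − 2183/39041)·781100/2183 = 337.80318.
deff = 369.52798 / 337.80318 = 1.0939.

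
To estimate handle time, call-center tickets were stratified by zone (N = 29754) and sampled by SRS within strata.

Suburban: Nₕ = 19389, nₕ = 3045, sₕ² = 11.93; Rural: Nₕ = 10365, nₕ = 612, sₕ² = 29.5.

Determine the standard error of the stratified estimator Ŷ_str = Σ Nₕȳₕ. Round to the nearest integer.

2473

Var(Ŷ_str) = Σₕ Nₕ²(1 − fₕ)sₕ²/nₕ.
Suburban: 19389²·(1 − 3045/19389)·11.93/3045 = 1.2415577 × 10^6.
Rural: 10365²·(1 − 612/10365)·29.5/612 = 4.8727948 × 10^6.
Sum = 6.1143525 × 10^6.
SE = √(6.1143525 × 10^6) = 2473.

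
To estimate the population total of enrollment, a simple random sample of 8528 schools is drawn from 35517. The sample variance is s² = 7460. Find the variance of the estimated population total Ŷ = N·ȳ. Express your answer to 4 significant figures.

Var(Ŷ) = N²·Var(ȳ) = N²·(1 − n/N)·s²/n.
f = 8528/35517 = 0.24011037; Var(ȳ) = 0.75988963·7460/8528 = 0.66472522.
Var(Ŷ) = 35517² · 0.66472522 = 8.3852247 × 10^8.

8.385 × 10^8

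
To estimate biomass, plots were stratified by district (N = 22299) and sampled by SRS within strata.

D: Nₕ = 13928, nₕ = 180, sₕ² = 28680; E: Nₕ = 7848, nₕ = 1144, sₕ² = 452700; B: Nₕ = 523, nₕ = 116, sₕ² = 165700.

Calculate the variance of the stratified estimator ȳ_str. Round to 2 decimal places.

103.84

Var(ȳ_str) = Σₕ Wₕ²(1 − fₕ)sₕ²/nₕ with Wₕ = Nₕ/N, N = 22299.
D: Wₕ = 0.62460200; term = 0.62460200²·(1 − 0.01292361)·28680/180 = 61.357004.
E: Wₕ = 0.35194403; term = 0.35194403²·(1 − 0.14576962)·452700/1144 = 41.87036.
B: Wₕ = 0.02345397; term = 0.02345397²·(1 − 0.22179732)·165700/116 = 0.61149068.
Sum = 103.83885.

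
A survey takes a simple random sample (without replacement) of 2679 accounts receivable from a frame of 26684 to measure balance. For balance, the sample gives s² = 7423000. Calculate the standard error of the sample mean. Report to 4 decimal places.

49.9262

Under SRS without replacement, Var(ȳ) = (1 − f)·s²/n with f = n/N = 2679/26684 = 0.10039724.
Var(ȳ) = (1 − 0.10039724)·7423000/2679 = 0.89960276·2770.81 = 2492.6283.
SE(ȳ) = √(2492.6283) = 49.9262.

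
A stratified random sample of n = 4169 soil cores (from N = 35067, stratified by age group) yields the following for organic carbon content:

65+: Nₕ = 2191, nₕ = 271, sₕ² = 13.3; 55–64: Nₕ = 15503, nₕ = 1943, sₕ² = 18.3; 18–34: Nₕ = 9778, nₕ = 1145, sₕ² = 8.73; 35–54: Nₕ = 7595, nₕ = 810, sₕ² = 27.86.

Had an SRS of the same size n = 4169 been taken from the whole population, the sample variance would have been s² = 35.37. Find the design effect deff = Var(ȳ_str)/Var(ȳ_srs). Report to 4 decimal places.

Var(ȳ_str) = Σ Wₕ²(1−fₕ)sₕ²/nₕ with Wₕ = Nₕ/35067:
  65+: (2191/35067)²·(1−271/2191)·13.3/271 = 1.6789151 × 10^-4
  55–64: (15503/35067)²·(1−1943/15503)·18.3/1943 = 0.0016101135
  18–34: (9778/35067)²·(1−1145/9778)·8.73/1145 = 5.2338745 × 10^-4
  35–54: (7595/35067)²·(1−810/7595)·27.86/810 = 0.0014413734
  → Var(ȳ_str) = 0.0037427659.
Var(ȳ_srs) = (1 − 4169/35067)·35.37/4169 = 0.0074754083.
deff = 0.0037427659 / 0.0074754083 = 0.5007.

0.5007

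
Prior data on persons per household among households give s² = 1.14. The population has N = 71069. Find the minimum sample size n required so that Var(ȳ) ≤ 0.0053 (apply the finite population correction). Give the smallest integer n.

215

Without fpc, n₀ = s²/D = 1.14/0.0053 = 215.0943.
With fpc, (1 − n/N)·s²/n ≤ D requires n ≥ n₀/(1 + n₀/N) = 215.0943/(1 + 215.0943/71069) = 214.4453.
Rounding up, n = 215.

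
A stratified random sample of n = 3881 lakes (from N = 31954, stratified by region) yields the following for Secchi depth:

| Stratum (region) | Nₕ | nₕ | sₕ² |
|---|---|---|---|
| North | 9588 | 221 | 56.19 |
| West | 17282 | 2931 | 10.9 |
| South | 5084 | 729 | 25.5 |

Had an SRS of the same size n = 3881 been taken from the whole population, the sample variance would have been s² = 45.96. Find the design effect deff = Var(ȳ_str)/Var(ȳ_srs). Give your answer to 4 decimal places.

Var(ȳ_str) = Σ Wₕ²(1−fₕ)sₕ²/nₕ with Wₕ = Nₕ/31954:
  North: (9588/31954)²·(1−221/9588)·56.19/221 = 0.022363761
  West: (17282/31954)²·(1−2931/17282)·10.9/2931 = 9.033091 × 10^-4
  South: (5084/31954)²·(1−729/5084)·25.5/729 = 7.5850054 × 10^-4
  → Var(ȳ_str) = 0.024025571.
Var(ȳ_srs) = (1 − 3881/31954)·45.96/3881 = 0.010403991.
deff = 0.024025571 / 0.010403991 = 2.3093.

2.3093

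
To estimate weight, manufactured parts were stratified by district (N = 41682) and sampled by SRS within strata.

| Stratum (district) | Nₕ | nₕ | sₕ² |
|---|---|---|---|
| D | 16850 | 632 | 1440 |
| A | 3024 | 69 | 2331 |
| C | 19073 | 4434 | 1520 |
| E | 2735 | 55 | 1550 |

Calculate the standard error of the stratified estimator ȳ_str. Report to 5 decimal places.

Var(ȳ_str) = Σₕ Wₕ²(1 − fₕ)sₕ²/nₕ with Wₕ = Nₕ/N, N = 41682.
D: Wₕ = 0.40425124; term = 0.40425124²·(1 − 0.03750742)·1440/632 = 0.35838145.
A: Wₕ = 0.07254930; term = 0.07254930²·(1 − 0.02281746)·2331/69 = 0.17375422.
C: Wₕ = 0.45758361; term = 0.45758361²·(1 − 0.23247523)·1520/4434 = 0.055091072.
E: Wₕ = 0.06561585; term = 0.06561585²·(1 − 0.02010969)·1550/55 = 0.11889512.
Sum = 0.70612186.
SE = √(0.70612186) = 0.84031.

0.84031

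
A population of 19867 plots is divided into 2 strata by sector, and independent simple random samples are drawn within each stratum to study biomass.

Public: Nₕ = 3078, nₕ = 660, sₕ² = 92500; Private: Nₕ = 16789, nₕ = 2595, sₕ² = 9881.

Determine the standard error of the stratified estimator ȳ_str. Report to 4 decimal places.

Var(ȳ_str) = Σₕ Wₕ²(1 − fₕ)sₕ²/nₕ with Wₕ = Nₕ/N, N = 19867.
Public: Wₕ = 0.15493029; term = 0.15493029²·(1 − 0.21442495)·92500/660 = 2.6427624.
Private: Wₕ = 0.84506971; term = 0.84506971²·(1 − 0.15456549)·9881/2595 = 2.298945.
Sum = 4.9417074.
SE = √(4.9417074) = 2.2230.

2.2230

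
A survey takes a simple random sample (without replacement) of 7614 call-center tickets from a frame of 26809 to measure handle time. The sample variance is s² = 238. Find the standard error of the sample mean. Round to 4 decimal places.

Under SRS without replacement, Var(ȳ) = (1 − f)·s²/n with f = n/N = 7614/26809 = 0.28400910.
Var(ȳ) = (1 − 0.28400910)·238/7614 = 0.71599090·0.031258209 = 0.022380593.
SE(ȳ) = √(0.022380593) = 0.1496.

0.1496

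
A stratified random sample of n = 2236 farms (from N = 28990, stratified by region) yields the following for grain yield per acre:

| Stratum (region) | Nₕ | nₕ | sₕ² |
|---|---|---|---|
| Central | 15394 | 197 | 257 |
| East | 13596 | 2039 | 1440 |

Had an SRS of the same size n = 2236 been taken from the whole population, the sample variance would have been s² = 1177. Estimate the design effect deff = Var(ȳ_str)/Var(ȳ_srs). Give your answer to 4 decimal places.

Var(ȳ_str) = Σ Wₕ²(1−fₕ)sₕ²/nₕ with Wₕ = Nₕ/28990:
  Central: (15394/28990)²·(1−197/15394)·257/197 = 0.36314479
  East: (13596/28990)²·(1−2039/13596)·1440/2039 = 0.13203988
  → Var(ȳ_str) = 0.49518467.
Var(ȳ_srs) = (1 − 2236/28990)·1177/2236 = 0.4857862.
deff = 0.49518467 / 0.4857862 = 1.0193.

1.0193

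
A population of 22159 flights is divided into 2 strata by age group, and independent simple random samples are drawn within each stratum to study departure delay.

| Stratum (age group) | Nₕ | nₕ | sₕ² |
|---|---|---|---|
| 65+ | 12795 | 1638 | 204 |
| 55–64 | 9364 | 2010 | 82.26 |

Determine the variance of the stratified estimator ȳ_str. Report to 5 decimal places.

0.04195

Var(ȳ_str) = Σₕ Wₕ²(1 − fₕ)sₕ²/nₕ with Wₕ = Nₕ/N, N = 22159.
65+: Wₕ = 0.57741775; term = 0.57741775²·(1 − 0.12801876)·204/1638 = 0.036207928.
55–64: Wₕ = 0.42258225; term = 0.42258225²·(1 − 0.21465186)·82.26/2010 = 0.0057395437.
Sum = 0.041947472.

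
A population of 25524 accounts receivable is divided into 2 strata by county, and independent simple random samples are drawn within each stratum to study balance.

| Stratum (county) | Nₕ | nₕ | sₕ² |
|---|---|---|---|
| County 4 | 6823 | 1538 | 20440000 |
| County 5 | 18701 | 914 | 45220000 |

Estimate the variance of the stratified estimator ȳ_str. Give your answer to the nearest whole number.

25997

Var(ȳ_str) = Σₕ Wₕ²(1 − fₕ)sₕ²/nₕ with Wₕ = Nₕ/N, N = 25524.
County 4: Wₕ = 0.26731703; term = 0.26731703²·(1 − 0.22541404)·20440000/1538 = 735.6097.
County 5: Wₕ = 0.73268297; term = 0.73268297²·(1 − 0.04887439)·45220000/914 = 25261.226.
Sum = 25996.836.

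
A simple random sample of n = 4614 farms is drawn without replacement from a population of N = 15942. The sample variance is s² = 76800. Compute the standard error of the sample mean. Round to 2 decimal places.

Under SRS without replacement, Var(ȳ) = (1 − f)·s²/n with f = n/N = 4614/15942 = 0.28942416.
Var(ȳ) = (1 − 0.28942416)·76800/4614 = 0.71057584·16.644993 = 11.82753.
SE(ȳ) = √(11.82753) = 3.44.

3.44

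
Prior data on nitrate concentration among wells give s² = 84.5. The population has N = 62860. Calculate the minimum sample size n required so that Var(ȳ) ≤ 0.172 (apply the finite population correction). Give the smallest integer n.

Without fpc, n₀ = s²/D = 84.5/0.172 = 491.2791.
With fpc, (1 − n/N)·s²/n ≤ D requires n ≥ n₀/(1 + n₀/N) = 491.2791/(1 + 491.2791/62860) = 487.4693.
Rounding up, n = 488.

488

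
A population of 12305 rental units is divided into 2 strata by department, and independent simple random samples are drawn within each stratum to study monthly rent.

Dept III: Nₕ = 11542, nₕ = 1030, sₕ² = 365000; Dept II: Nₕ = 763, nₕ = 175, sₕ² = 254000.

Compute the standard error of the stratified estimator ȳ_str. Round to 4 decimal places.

16.9783

Var(ȳ_str) = Σₕ Wₕ²(1 − fₕ)sₕ²/nₕ with Wₕ = Nₕ/N, N = 12305.
Dept III: Wₕ = 0.93799269; term = 0.93799269²·(1 − 0.08923930)·365000/1030 = 283.96108.
Dept II: Wₕ = 0.06200731; term = 0.06200731²·(1 − 0.22935780)·254000/175 = 4.3006519.
Sum = 288.26173.
SE = √(288.26173) = 16.9783.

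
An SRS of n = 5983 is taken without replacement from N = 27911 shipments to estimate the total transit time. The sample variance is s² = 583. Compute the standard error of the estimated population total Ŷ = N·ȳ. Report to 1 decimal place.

Var(Ŷ) = N²·Var(ȳ) = N²·(1 − n/N)·s²/n.
f = 5983/27911 = 0.21435993; Var(ȳ) = 0.78564007·583/5983 = 0.076554932.
Var(Ŷ) = 27911² · 0.076554932 = 5.9638123 × 10^7.
SE(Ŷ) = √(5.9638123 × 10^7) = 7722.6.

7722.6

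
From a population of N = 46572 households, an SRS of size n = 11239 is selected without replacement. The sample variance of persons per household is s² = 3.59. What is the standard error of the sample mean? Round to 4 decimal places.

0.0156

Under SRS without replacement, Var(ȳ) = (1 − f)·s²/n with f = n/N = 11239/46572 = 0.24132526.
Var(ȳ) = (1 − 0.24132526)·3.59/11239 = 0.75867474·3.1942344 × 10^-4 = 2.4233849 × 10^-4.
SE(ȳ) = √(2.4233849 × 10^-4) = 0.0156.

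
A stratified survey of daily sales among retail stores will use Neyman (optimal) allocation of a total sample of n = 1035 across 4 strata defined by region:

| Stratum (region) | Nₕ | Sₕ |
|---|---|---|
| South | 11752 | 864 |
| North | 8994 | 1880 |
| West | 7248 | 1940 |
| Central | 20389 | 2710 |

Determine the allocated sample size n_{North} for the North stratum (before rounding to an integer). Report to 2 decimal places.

Neyman allocation: nₕ = n·NₕSₕ / Σⱼ NⱼSⱼ.
Σ NⱼSⱼ = 11752·864 + 8994·1880 + 7248·1940 + 20389·2710 = 9.6377758 × 10^7.
n_{North} = 1035·8994·1880 / (9.6377758 × 10^7) = 181.58.

181.58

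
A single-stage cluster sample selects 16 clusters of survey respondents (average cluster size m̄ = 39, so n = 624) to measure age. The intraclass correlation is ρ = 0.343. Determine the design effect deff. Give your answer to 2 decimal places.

deff = 1 + (39 − 1)·0.343 = 1 + 13.034 = 14.034.

14.03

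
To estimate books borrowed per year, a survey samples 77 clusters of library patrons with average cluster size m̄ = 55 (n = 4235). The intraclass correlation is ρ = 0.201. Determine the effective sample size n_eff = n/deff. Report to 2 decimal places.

deff = 1 + (55 − 1)·0.201 = 1 + 10.854 = 11.854.
n_eff = 4235 / 11.854 = 357.26.

357.26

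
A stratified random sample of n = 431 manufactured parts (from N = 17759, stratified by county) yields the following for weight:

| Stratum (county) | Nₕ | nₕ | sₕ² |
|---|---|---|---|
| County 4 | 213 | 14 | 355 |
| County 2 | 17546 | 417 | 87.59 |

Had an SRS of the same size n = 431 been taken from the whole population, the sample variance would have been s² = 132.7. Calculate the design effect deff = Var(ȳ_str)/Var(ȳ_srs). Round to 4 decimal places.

0.6776

Var(ȳ_str) = Σ Wₕ²(1−fₕ)sₕ²/nₕ with Wₕ = Nₕ/17759:
  County 4: (213/17759)²·(1−14/213)·355/14 = 0.0034079717
  County 2: (17546/17759)²·(1−417/17546)·87.59/417 = 0.20016659
  → Var(ȳ_str) = 0.20357456.
Var(ȳ_srs) = (1 − 431/17759)·132.7/431 = 0.30041636.
deff = 0.20357456 / 0.30041636 = 0.6776.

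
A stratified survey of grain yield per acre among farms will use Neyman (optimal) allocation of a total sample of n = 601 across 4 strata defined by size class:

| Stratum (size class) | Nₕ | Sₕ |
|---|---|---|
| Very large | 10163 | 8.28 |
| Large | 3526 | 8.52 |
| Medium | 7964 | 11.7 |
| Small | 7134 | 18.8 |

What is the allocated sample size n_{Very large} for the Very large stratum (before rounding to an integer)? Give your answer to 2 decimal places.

148.10

Neyman allocation: nₕ = n·NₕSₕ / Σⱼ NⱼSⱼ.
Σ NⱼSⱼ = 10163·8.28 + 3526·8.52 + 7964·11.7 + 7134·18.8 = 341489.16.
n_{Very large} = 601·10163·8.28 / 341489.16 = 148.10.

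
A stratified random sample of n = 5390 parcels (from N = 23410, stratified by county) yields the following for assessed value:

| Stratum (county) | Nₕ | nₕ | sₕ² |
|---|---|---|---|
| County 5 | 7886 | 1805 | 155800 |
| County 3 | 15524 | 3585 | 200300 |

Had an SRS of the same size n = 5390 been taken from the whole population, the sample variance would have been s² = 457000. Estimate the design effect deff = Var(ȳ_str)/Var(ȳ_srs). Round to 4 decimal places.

0.4052

Var(ȳ_str) = Σ Wₕ²(1−fₕ)sₕ²/nₕ with Wₕ = Nₕ/23410:
  County 5: (7886/23410)²·(1−1805/7886)·155800/1805 = 7.552995
  County 3: (15524/23410)²·(1−3585/15524)·200300/3585 = 18.895594
  → Var(ȳ_str) = 26.448589.
Var(ȳ_srs) = (1 − 5390/23410)·457000/5390 = 65.26507.
deff = 26.448589 / 65.26507 = 0.4052.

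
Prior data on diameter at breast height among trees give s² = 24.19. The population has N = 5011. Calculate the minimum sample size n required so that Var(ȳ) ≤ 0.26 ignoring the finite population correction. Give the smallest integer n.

Without fpc, n₀ = s²/D = 24.19/0.26 = 93.0385.
Rounding up, n = 94.

94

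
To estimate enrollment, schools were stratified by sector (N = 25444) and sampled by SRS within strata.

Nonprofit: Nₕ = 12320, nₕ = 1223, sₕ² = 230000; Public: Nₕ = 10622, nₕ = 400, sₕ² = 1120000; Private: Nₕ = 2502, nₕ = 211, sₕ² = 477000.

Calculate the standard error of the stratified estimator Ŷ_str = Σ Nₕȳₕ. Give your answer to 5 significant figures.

Var(Ŷ_str) = Σₕ Nₕ²(1 − fₕ)sₕ²/nₕ.
Nonprofit: 12320²·(1 − 1223/12320)·230000/1223 = 2.5710923 × 10^10.
Public: 10622²·(1 − 400/10622)·1120000/400 = 3.0401864 × 10^11.
Private: 2502²·(1 − 211/2502)·477000/211 = 1.2958309 × 10^10.
Sum = 3.4268787 × 10^11.
SE = √(3.4268787 × 10^11) = 585400.

585400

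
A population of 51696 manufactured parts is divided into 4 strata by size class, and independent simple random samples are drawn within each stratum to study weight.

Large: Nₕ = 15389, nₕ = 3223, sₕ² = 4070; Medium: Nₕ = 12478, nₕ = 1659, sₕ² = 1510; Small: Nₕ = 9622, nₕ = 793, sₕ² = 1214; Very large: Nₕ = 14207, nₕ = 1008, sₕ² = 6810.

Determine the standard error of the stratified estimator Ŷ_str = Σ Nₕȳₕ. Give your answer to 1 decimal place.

41907.2

Var(Ŷ_str) = Σₕ Nₕ²(1 − fₕ)sₕ²/nₕ.
Large: 15389²·(1 − 3223/15389)·4070/3223 = 2.3642441 × 10^8.
Medium: 12478²·(1 − 1659/12478)·1510/1659 = 1.2287475 × 10^8.
Small: 9622²·(1 − 793/9622)·1214/793 = 1.300536 × 10^8.
Very large: 14207²·(1 − 1008/14207)·6810/1008 = 1.266864 × 10^9.
Sum = 1.7562168 × 10^9.
SE = √(1.7562168 × 10^9) = 41907.2.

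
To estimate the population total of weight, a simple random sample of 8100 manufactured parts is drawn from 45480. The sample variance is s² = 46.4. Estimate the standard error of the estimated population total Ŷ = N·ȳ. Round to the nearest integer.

Var(Ŷ) = N²·Var(ȳ) = N²·(1 − n/N)·s²/n.
f = 8100/45480 = 0.17810026; Var(ȳ) = 0.82189974·46.4/8100 = 0.0047081664.
Var(Ŷ) = 45480² · 0.0047081664 = 9.7385145 × 10^6.
SE(Ŷ) = √(9.7385145 × 10^6) = 3121.

3121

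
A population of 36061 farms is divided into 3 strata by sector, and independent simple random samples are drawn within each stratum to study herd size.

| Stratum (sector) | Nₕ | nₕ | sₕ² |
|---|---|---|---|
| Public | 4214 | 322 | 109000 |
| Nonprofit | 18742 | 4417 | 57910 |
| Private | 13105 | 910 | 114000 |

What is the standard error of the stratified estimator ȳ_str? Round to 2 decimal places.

4.73

Var(ȳ_str) = Σₕ Wₕ²(1 − fₕ)sₕ²/nₕ with Wₕ = Nₕ/N, N = 36061.
Public: Wₕ = 0.11685755; term = 0.11685755²·(1 − 0.07641196)·109000/322 = 4.2693569.
Nonprofit: Wₕ = 0.51973046; term = 0.51973046²·(1 − 0.23567389)·57910/4417 = 2.7068314.
Private: Wₕ = 0.36341200; term = 0.36341200²·(1 − 0.06943915)·114000/910 = 15.395959.
Sum = 22.372147.
SE = √(22.372147) = 4.73.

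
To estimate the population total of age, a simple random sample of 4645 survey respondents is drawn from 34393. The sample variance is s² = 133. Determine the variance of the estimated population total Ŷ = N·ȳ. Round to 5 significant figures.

Var(Ŷ) = N²·Var(ȳ) = N²·(1 − n/N)·s²/n.
f = 4645/34393 = 0.13505655; Var(ȳ) = 0.86494345·133/4645 = 0.024765873.
Var(Ŷ) = 34393² · 0.024765873 = 2.9295017 × 10^7.

2.9295 × 10^7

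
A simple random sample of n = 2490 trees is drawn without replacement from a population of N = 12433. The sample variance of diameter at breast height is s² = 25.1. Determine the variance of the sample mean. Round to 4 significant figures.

Under SRS without replacement, Var(ȳ) = (1 − f)·s²/n with f = n/N = 2490/12433 = 0.20027347.
Var(ȳ) = (1 − 0.20027347)·25.1/2490 = 0.79972653·0.010080321 = 0.0080615004.

0.008062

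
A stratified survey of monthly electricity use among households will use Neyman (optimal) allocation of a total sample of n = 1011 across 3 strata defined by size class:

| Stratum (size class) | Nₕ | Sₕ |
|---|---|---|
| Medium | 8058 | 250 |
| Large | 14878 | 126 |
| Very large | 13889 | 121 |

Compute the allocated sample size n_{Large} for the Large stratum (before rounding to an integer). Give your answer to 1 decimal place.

340.3

Neyman allocation: nₕ = n·NₕSₕ / Σⱼ NⱼSⱼ.
Σ NⱼSⱼ = 8058·250 + 14878·126 + 13889·121 = 5.569697 × 10^6.
n_{Large} = 1011·14878·126 / (5.569697 × 10^6) = 340.3.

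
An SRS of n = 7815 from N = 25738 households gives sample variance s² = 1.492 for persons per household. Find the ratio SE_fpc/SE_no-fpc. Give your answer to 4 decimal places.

0.8345

f = n/N = 7815/25738 = 0.30363665.
SE_no-fpc = √(s²/n) = 0.013817196; SE_fpc = √((1−f)s²/n) = 0.011530227.
Ratio = √(1−f) = 0.83448388.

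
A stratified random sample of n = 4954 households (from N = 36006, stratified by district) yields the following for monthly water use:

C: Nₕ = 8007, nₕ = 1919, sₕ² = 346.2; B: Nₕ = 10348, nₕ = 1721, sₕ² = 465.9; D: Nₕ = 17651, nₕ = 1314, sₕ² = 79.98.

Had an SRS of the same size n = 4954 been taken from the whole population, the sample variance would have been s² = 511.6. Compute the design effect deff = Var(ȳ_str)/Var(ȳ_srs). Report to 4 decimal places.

Var(ȳ_str) = Σ Wₕ²(1−fₕ)sₕ²/nₕ with Wₕ = Nₕ/36006:
  C: (8007/36006)²·(1−1919/8007)·346.2/1919 = 0.0067833903
  B: (10348/36006)²·(1−1721/10348)·465.9/1721 = 0.01864139
  D: (17651/36006)²·(1−1314/17651)·79.98/1314 = 0.013538729
  → Var(ȳ_str) = 0.038963509.
Var(ȳ_srs) = (1 − 4954/36006)·511.6/4954 = 0.089061342.
deff = 0.038963509 / 0.089061342 = 0.4375.

0.4375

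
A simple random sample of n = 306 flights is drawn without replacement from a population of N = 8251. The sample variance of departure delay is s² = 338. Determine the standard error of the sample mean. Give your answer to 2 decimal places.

Under SRS without replacement, Var(ȳ) = (1 − f)·s²/n with f = n/N = 306/8251 = 0.03708641.
Var(ȳ) = (1 − 0.03708641)·338/306 = 0.96291359·1.1045752 = 1.0636104.
SE(ȳ) = √(1.0636104) = 1.03.

1.03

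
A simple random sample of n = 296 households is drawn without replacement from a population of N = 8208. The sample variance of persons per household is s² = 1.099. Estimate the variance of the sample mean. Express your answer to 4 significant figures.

Under SRS without replacement, Var(ȳ) = (1 − f)·s²/n with f = n/N = 296/8208 = 0.03606238.
Var(ȳ) = (1 − 0.03606238)·1.099/296 = 0.96393762·0.0037128378 = 0.0035789441.

0.003579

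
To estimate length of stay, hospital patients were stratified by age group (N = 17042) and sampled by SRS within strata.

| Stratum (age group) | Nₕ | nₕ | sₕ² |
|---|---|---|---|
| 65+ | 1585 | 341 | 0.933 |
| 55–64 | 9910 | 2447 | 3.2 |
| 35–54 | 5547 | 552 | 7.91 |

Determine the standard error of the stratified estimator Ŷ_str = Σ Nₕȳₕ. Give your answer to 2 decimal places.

706.50

Var(Ŷ_str) = Σₕ Nₕ²(1 − fₕ)sₕ²/nₕ.
65+: 1585²·(1 − 341/1585)·0.933/341 = 5394.8194.
55–64: 9910²·(1 − 2447/9910)·3.2/2447 = 96717.064.
35–54: 5547²·(1 − 552/5547)·7.91/552 = 397037.08.
Sum = 499148.96.
SE = √(499148.96) = 706.50.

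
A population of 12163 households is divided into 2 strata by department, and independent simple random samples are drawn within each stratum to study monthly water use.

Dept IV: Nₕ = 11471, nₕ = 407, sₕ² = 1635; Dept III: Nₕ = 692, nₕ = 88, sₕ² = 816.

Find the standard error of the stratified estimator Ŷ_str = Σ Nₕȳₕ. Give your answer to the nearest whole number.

22665

Var(Ŷ_str) = Σₕ Nₕ²(1 − fₕ)sₕ²/nₕ.
Dept IV: 11471²·(1 − 407/11471)·1635/407 = 5.0984339 × 10^8.
Dept III: 692²·(1 − 88/692)·816/88 = 3.8757033 × 10^6.
Sum = 5.1371909 × 10^8.
SE = √(5.1371909 × 10^8) = 22665.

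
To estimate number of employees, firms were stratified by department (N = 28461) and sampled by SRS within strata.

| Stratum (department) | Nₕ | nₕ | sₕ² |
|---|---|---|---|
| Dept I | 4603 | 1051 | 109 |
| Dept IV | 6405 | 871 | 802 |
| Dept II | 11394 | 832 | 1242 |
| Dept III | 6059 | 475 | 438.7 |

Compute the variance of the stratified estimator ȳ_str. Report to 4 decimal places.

0.3027

Var(ȳ_str) = Σₕ Wₕ²(1 − fₕ)sₕ²/nₕ with Wₕ = Nₕ/N, N = 28461.
Dept I: Wₕ = 0.16173009; term = 0.16173009²·(1 − 0.22832935)·109/1051 = 0.0020933286.
Dept IV: Wₕ = 0.22504480; term = 0.22504480²·(1 − 0.13598751)·802/871 = 0.04029157.
Dept II: Wₕ = 0.40033730; term = 0.40033730²·(1 − 0.07302089)·1242/832 = 0.22177896.
Dept III: Wₕ = 0.21288781; term = 0.21288781²·(1 − 0.07839577)·438.7/475 = 0.038576256.
Sum = 0.30274011.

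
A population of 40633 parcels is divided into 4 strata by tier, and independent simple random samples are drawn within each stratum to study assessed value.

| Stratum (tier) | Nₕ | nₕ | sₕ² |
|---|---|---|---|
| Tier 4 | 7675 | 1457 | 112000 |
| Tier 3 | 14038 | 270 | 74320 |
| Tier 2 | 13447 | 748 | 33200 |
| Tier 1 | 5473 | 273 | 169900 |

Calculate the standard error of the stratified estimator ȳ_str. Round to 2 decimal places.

7.05

Var(ȳ_str) = Σₕ Wₕ²(1 − fₕ)sₕ²/nₕ with Wₕ = Nₕ/N, N = 40633.
Tier 4: Wₕ = 0.18888588; term = 0.18888588²·(1 − 0.18983713)·112000/1457 = 2.2219271.
Tier 3: Wₕ = 0.34548274; term = 0.34548274²·(1 − 0.01923351)·74320/270 = 32.222576.
Tier 2: Wₕ = 0.33093791; term = 0.33093791²·(1 − 0.05562579)·33200/748 = 4.5906442.
Tier 1: Wₕ = 0.13469348; term = 0.13469348²·(1 − 0.04988124)·169900/273 = 10.72758.
Sum = 49.762727.
SE = √(49.762727) = 7.05.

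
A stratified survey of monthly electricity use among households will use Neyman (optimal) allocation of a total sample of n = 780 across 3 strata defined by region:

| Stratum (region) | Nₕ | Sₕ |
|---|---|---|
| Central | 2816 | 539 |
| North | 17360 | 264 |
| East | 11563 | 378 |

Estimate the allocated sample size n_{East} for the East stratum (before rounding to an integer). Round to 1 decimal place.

325.6

Neyman allocation: nₕ = n·NₕSₕ / Σⱼ NⱼSⱼ.
Σ NⱼSⱼ = 2816·539 + 17360·264 + 11563·378 = 1.0471678 × 10^7.
n_{East} = 780·11563·378 / (1.0471678 × 10^7) = 325.6.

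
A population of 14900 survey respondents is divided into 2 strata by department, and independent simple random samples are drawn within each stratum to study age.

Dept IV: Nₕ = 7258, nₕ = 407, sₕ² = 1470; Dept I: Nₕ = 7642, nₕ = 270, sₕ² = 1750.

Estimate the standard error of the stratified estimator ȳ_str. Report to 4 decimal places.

1.5664

Var(ȳ_str) = Σₕ Wₕ²(1 − fₕ)sₕ²/nₕ with Wₕ = Nₕ/N, N = 14900.
Dept IV: Wₕ = 0.48711409; term = 0.48711409²·(1 − 0.05607605)·1470/407 = 0.80894933.
Dept I: Wₕ = 0.51288591; term = 0.51288591²·(1 − 0.03533107)·1750/270 = 1.6447281.
Sum = 2.4536774.
SE = √(2.4536774) = 1.5664.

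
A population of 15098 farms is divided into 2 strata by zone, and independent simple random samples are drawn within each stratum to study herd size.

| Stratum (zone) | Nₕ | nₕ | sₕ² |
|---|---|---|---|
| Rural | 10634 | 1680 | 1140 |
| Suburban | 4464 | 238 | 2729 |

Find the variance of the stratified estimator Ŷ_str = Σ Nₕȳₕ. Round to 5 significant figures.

Var(Ŷ_str) = Σₕ Nₕ²(1 − fₕ)sₕ²/nₕ.
Rural: 10634²·(1 − 1680/10634)·1140/1680 = 6.4611424 × 10^7.
Suburban: 4464²·(1 − 238/4464)·2729/238 = 2.1631182 × 10^8.
Sum = 2.8092324 × 10^8.

2.8092 × 10^8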